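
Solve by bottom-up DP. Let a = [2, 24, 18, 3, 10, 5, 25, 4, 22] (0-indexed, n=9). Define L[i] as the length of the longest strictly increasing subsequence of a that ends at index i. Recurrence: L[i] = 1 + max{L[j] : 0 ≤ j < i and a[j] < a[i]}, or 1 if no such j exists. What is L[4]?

3

   i    0    1    2    3    4    5    6    7    8
a[i]    2   24   18    3   10    5   25    4   22
L[i]    1    2    2    2    3    3    4    3    4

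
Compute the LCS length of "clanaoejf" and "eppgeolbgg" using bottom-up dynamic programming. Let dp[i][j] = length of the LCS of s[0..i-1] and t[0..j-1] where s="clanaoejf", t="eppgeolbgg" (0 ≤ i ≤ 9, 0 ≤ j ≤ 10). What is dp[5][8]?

   ''  e  p  p  g  e  o  l  b  g  g
''  0  0  0  0  0  0  0  0  0  0  0
 c  0  0  0  0  0  0  0  0  0  0  0
 l  0  0  0  0  0  0  0  1  1  1  1
 a  0  0  0  0  0  0  0  1  1  1  1
 n  0  0  0  0  0  0  0  1  1  1  1
 a  0  0  0  0  0  0  0  1  1  1  1
 o  0  0  0  0  0  0  1  1  1  1  1
 e  0  1  1  1  1  1  1  1  1  1  1
 j  0  1  1  1  1  1  1  1  1  1  1
 f  0  1  1  1  1  1  1  1  1  1  1

1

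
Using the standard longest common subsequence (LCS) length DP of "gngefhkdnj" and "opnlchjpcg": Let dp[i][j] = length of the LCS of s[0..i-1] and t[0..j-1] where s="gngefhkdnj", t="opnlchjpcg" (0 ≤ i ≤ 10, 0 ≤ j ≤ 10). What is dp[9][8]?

2

   ''  o  p  n  l  c  h  j  p  c  g
''  0  0  0  0  0  0  0  0  0  0  0
 g  0  0  0  0  0  0  0  0  0  0  1
 n  0  0  0  1  1  1  1  1  1  1  1
 g  0  0  0  1  1  1  1  1  1  1  2
 e  0  0  0  1  1  1  1  1  1  1  2
 f  0  0  0  1  1  1  1  1  1  1  2
 h  0  0  0  1  1  1  2  2  2  2  2
 k  0  0  0  1  1  1  2  2  2  2  2
 d  0  0  0  1  1  1  2  2  2  2  2
 n  0  0  0  1  1  1  2  2  2  2  2
 j  0  0  0  1  1  1  2  3  3  3  3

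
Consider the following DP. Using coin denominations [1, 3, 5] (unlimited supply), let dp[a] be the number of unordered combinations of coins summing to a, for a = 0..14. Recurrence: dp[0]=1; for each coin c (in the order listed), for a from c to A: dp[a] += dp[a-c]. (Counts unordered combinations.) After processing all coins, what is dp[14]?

after  coin     0     1     2     3     4     5     6     7     8     9    10    11    12    13    14
          1     1     1     1     1     1     1     1     1     1     1     1     1     1     1     1
          3     1     1     1     2     2     2     3     3     3     4     4     4     5     5     5
          5     1     1     1     2     2     3     4     4     5     6     7     8     9    10    11

11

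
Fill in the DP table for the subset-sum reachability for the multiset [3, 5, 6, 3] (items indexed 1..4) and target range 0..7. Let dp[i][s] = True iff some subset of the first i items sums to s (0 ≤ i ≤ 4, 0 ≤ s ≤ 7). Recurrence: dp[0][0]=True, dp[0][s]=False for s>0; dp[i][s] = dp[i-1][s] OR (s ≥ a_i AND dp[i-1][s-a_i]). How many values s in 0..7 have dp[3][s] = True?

i\s   0   1   2   3   4   5   6   7
  0   T   F   F   F   F   F   F   F
  1   T   F   F   T   F   F   F   F
  2   T   F   F   T   F   T   F   F
  3   T   F   F   T   F   T   T   F
  4   T   F   F   T   F   T   T   F

4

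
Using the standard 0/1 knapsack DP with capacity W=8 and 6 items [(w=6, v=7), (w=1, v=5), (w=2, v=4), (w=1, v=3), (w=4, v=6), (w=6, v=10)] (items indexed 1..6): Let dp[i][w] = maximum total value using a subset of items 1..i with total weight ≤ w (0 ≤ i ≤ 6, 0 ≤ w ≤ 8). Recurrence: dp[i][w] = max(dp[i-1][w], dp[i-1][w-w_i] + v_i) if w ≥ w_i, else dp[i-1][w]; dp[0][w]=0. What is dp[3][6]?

i\w   0   1   2   3   4   5   6   7   8
  0   0   0   0   0   0   0   0   0   0
  1   0   0   0   0   0   0   7   7   7
  2   0   5   5   5   5   5   7  12  12
  3   0   5   5   9   9   9   9  12  12
  4   0   5   8   9  12  12  12  12  15
  5   0   5   8   9  12  12  14  15  18
  6   0   5   8   9  12  12  14  15  18

9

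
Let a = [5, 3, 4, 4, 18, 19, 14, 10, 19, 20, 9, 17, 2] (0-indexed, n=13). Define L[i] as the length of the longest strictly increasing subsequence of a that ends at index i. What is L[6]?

   i    0    1    2    3    4    5    6    7    8    9   10   11   12
a[i]    5    3    4    4   18   19   14   10   19   20    9   17    2
L[i]    1    1    2    2    3    4    3    3    4    5    3    4    1

3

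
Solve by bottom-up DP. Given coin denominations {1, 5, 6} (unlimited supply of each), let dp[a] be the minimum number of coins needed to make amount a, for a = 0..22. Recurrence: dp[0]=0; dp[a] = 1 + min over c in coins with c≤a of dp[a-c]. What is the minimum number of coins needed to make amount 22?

4

 a  0  1  2  3  4  5  6  7  8  9 10 11 12 13 14 15 16 17 18 19 20 21 22
dp  0  1  2  3  4  1  1  2  3  4  2  2  2  3  4  3  3  3  3  4  4  4  4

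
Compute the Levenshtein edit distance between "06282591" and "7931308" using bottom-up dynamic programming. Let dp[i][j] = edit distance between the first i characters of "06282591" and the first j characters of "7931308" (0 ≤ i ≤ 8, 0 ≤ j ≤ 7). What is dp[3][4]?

   ''  7  9  3  1  3  0  8
''  0  1  2  3  4  5  6  7
 0  1  1  2  3  4  5  5  6
 6  2  2  2  3  4  5  6  6
 2  3  3  3  3  4  5  6  7
 8  4  4  4  4  4  5  6  6
 2  5  5  5  5  5  5  6  7
 5  6  6  6  6  6  6  6  7
 9  7  7  6  7  7  7  7  7
 1  8  8  7  7  7  8  8  8

4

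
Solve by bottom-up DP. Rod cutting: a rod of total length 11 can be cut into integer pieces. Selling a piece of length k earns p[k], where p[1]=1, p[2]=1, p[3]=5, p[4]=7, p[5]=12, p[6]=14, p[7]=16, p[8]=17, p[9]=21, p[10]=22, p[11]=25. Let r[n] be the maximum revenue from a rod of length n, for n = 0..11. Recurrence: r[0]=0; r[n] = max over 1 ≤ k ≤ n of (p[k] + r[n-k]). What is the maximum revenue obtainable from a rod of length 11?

   n    0    1    2    3    4    5    6    7    8    9   10   11
r[n]    0    1    2    5    7   12   14   16   17   21   24   26

26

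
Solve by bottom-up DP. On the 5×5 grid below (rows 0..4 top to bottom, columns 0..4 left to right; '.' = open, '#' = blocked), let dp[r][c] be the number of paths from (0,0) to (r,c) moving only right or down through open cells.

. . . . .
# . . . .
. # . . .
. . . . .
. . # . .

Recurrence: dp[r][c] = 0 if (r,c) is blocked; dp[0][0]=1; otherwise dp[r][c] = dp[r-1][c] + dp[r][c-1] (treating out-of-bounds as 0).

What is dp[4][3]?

r\c   0   1   2   3   4
  0   1   1   1   1   1
  1   0   1   2   3   4
  2   0   0   2   5   9
  3   0   0   2   7  16
  4   0   0   0   7  23

7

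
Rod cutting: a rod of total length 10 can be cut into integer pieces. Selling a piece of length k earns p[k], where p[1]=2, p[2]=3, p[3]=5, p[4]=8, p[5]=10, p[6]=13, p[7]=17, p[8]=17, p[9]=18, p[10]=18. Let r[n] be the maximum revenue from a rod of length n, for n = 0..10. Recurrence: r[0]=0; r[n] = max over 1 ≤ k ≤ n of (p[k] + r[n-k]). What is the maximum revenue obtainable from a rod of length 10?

23

   n    0    1    2    3    4    5    6    7    8    9   10
r[n]    0    2    4    6    8   10   13   17   19   21   23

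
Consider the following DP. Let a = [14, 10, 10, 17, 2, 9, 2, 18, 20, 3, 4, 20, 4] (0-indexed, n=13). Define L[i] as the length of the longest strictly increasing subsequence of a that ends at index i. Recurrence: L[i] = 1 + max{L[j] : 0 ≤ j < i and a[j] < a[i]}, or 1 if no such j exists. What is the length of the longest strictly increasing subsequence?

4

   i    0    1    2    3    4    5    6    7    8    9   10   11   12
a[i]   14   10   10   17    2    9    2   18   20    3    4   20    4
L[i]    1    1    1    2    1    2    1    3    4    2    3    4    3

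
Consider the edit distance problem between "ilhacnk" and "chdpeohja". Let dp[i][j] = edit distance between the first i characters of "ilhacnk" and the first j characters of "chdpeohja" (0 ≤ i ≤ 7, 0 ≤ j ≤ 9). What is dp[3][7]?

6

   ''  c  h  d  p  e  o  h  j  a
''  0  1  2  3  4  5  6  7  8  9
 i  1  1  2  3  4  5  6  7  8  9
 l  2  2  2  3  4  5  6  7  8  9
 h  3  3  2  3  4  5  6  6  7  8
 a  4  4  3  3  4  5  6  7  7  7
 c  5  4  4  4  4  5  6  7  8  8
 n  6  5  5  5  5  5  6  7  8  9
 k  7  6  6  6  6  6  6  7  8  9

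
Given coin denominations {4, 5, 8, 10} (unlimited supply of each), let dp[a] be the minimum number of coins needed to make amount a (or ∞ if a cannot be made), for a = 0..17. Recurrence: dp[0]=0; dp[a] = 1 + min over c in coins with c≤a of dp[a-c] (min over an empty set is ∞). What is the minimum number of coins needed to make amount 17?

 a  0  1  2  3  4  5  6  7  8  9 10 11 12 13 14 15 16 17
dp  0  -  -  -  1  1  -  -  1  2  1  -  2  2  2  2  2  3
(- denotes ∞ / unreachable)

3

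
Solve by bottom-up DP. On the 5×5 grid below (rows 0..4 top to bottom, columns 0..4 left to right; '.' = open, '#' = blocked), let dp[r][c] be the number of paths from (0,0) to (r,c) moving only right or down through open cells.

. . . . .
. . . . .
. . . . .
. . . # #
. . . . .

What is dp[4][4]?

r\c   0   1   2   3   4
  0   1   1   1   1   1
  1   1   2   3   4   5
  2   1   3   6  10  15
  3   1   4  10   0   0
  4   1   5  15  15  15

15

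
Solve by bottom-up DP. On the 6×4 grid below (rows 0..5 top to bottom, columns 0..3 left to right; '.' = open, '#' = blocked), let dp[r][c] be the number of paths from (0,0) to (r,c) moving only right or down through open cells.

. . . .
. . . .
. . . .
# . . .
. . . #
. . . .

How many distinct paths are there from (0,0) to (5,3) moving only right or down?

15

r\c   0   1   2   3
  0   1   1   1   1
  1   1   2   3   4
  2   1   3   6  10
  3   0   3   9  19
  4   0   3  12   0
  5   0   3  15  15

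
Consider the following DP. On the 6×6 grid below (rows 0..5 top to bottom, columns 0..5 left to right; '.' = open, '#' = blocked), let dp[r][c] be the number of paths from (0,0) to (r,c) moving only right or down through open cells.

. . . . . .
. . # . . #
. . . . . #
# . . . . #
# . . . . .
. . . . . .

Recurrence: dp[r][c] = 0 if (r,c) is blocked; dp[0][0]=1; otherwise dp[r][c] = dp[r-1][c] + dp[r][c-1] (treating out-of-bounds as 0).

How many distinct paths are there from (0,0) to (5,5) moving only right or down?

r\c   0   1   2   3   4   5
  0   1   1   1   1   1   1
  1   1   2   0   1   2   0
  2   1   3   3   4   6   0
  3   0   3   6  10  16   0
  4   0   3   9  19  35  35
  5   0   3  12  31  66 101

101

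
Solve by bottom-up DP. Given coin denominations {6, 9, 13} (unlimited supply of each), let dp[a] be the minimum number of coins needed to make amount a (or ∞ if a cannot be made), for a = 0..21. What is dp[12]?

 a  0  1  2  3  4  5  6  7  8  9 10 11 12 13 14 15 16 17 18 19 20 21
dp  0  -  -  -  -  -  1  -  -  1  -  -  2  1  -  2  -  -  2  2  -  3
(- denotes ∞ / unreachable)

2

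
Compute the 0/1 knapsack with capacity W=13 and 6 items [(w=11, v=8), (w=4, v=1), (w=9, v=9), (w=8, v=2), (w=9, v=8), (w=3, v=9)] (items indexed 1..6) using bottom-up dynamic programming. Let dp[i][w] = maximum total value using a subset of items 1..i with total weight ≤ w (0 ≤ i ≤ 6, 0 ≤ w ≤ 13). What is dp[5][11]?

i\w   0   1   2   3   4   5   6   7   8   9  10  11  12  13
  0   0   0   0   0   0   0   0   0   0   0   0   0   0   0
  1   0   0   0   0   0   0   0   0   0   0   0   8   8   8
  2   0   0   0   0   1   1   1   1   1   1   1   8   8   8
  3   0   0   0   0   1   1   1   1   1   9   9   9   9  10
  4   0   0   0   0   1   1   1   1   2   9   9   9   9  10
  5   0   0   0   0   1   1   1   1   2   9   9   9   9  10
  6   0   0   0   9   9   9   9  10  10  10  10  11  18  18

9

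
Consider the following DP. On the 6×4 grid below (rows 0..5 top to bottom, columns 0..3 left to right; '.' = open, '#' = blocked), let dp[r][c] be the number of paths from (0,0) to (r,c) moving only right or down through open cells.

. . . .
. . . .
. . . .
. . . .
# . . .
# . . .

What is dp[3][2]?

10

r\c   0   1   2   3
  0   1   1   1   1
  1   1   2   3   4
  2   1   3   6  10
  3   1   4  10  20
  4   0   4  14  34
  5   0   4  18  52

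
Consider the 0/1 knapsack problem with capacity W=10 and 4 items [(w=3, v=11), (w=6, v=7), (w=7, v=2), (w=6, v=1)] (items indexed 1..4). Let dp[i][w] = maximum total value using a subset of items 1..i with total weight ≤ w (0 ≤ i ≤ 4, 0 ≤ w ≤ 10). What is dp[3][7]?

i\w   0   1   2   3   4   5   6   7   8   9  10
  0   0   0   0   0   0   0   0   0   0   0   0
  1   0   0   0  11  11  11  11  11  11  11  11
  2   0   0   0  11  11  11  11  11  11  18  18
  3   0   0   0  11  11  11  11  11  11  18  18
  4   0   0   0  11  11  11  11  11  11  18  18

11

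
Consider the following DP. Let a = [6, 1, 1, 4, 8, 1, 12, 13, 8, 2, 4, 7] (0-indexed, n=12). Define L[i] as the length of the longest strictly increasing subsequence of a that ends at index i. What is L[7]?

5

   i    0    1    2    3    4    5    6    7    8    9   10   11
a[i]    6    1    1    4    8    1   12   13    8    2    4    7
L[i]    1    1    1    2    3    1    4    5    3    2    3    4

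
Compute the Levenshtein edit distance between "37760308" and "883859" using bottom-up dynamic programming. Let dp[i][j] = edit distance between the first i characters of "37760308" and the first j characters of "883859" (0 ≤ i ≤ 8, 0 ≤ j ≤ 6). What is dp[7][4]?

6

   ''  8  8  3  8  5  9
''  0  1  2  3  4  5  6
 3  1  1  2  2  3  4  5
 7  2  2  2  3  3  4  5
 7  3  3  3  3  4  4  5
 6  4  4  4  4  4  5  5
 0  5  5  5  5  5  5  6
 3  6  6  6  5  6  6  6
 0  7  7  7  6  6  7  7
 8  8  7  7  7  6  7  8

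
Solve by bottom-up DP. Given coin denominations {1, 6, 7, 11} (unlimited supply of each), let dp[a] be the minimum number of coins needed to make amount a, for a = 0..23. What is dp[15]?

3

 a  0  1  2  3  4  5  6  7  8  9 10 11 12 13 14 15 16 17 18 19 20 21 22 23
dp  0  1  2  3  4  5  1  1  2  3  4  1  2  2  2  3  4  2  2  3  3  3  2  3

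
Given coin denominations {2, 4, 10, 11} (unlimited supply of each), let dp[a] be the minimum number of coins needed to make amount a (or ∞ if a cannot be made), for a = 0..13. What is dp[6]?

 a  0  1  2  3  4  5  6  7  8  9 10 11 12 13
dp  0  -  1  -  1  -  2  -  2  -  1  1  2  2
(- denotes ∞ / unreachable)

2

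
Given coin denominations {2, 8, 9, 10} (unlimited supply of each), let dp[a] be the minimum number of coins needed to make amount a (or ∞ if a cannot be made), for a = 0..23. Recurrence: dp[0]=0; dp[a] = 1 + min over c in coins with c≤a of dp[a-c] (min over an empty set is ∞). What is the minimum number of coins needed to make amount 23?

4

 a  0  1  2  3  4  5  6  7  8  9 10 11 12 13 14 15 16 17 18 19 20 21 22 23
dp  0  -  1  -  2  -  3  -  1  1  1  2  2  3  3  4  2  2  2  2  2  3  3  4
(- denotes ∞ / unreachable)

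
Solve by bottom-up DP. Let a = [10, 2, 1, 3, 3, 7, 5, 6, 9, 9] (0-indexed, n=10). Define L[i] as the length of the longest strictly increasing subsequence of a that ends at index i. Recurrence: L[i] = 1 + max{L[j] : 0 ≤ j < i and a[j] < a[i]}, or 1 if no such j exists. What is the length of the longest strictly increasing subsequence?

5

   i    0    1    2    3    4    5    6    7    8    9
a[i]   10    2    1    3    3    7    5    6    9    9
L[i]    1    1    1    2    2    3    3    4    5    5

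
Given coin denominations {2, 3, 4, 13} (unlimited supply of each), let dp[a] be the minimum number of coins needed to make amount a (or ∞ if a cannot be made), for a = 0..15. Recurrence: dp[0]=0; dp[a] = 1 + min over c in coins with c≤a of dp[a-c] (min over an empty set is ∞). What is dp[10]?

 a  0  1  2  3  4  5  6  7  8  9 10 11 12 13 14 15
dp  0  -  1  1  1  2  2  2  2  3  3  3  3  1  4  2
(- denotes ∞ / unreachable)

3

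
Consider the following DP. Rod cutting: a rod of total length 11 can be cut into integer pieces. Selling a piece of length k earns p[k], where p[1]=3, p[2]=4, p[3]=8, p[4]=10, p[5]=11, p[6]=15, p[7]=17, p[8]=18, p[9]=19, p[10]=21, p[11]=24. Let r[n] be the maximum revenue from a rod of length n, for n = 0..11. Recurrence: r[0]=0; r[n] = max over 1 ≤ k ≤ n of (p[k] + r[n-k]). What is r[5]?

   n    0    1    2    3    4    5    6    7    8    9   10   11
r[n]    0    3    6    9   12   15   18   21   24   27   30   33

15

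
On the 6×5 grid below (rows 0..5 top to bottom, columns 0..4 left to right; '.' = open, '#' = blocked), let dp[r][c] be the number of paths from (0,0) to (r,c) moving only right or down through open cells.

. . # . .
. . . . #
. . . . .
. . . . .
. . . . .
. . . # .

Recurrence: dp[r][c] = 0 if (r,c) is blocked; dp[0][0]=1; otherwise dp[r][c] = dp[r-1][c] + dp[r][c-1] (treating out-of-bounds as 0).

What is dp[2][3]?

r\c   0   1   2   3   4
  0   1   1   0   0   0
  1   1   2   2   2   0
  2   1   3   5   7   7
  3   1   4   9  16  23
  4   1   5  14  30  53
  5   1   6  20   0  53

7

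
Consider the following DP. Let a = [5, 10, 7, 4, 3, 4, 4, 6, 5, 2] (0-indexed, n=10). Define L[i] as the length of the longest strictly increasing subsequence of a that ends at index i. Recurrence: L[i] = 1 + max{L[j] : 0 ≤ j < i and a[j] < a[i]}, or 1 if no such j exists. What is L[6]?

   i    0    1    2    3    4    5    6    7    8    9
a[i]    5   10    7    4    3    4    4    6    5    2
L[i]    1    2    2    1    1    2    2    3    3    1

2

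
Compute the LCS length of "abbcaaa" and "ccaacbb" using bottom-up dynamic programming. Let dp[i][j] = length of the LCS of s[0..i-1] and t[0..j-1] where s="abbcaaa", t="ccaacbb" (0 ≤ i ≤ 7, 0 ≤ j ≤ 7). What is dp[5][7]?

3

   ''  c  c  a  a  c  b  b
''  0  0  0  0  0  0  0  0
 a  0  0  0  1  1  1  1  1
 b  0  0  0  1  1  1  2  2
 b  0  0  0  1  1  1  2  3
 c  0  1  1  1  1  2  2  3
 a  0  1  1  2  2  2  2  3
 a  0  1  1  2  3  3  3  3
 a  0  1  1  2  3  3  3  3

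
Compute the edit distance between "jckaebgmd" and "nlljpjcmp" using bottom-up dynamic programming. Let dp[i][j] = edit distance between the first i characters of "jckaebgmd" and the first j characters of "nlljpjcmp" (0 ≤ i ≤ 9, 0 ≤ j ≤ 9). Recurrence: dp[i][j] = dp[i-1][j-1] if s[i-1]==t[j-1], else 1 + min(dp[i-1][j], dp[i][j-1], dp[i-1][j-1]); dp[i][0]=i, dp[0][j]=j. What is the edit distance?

   ''  n  l  l  j  p  j  c  m  p
''  0  1  2  3  4  5  6  7  8  9
 j  1  1  2  3  3  4  5  6  7  8
 c  2  2  2  3  4  4  5  5  6  7
 k  3  3  3  3  4  5  5  6  6  7
 a  4  4  4  4  4  5  6  6  7  7
 e  5  5  5  5  5  5  6  7  7  8
 b  6  6  6  6  6  6  6  7  8  8
 g  7  7  7  7  7  7  7  7  8  9
 m  8  8  8  8  8  8  8  8  7  8
 d  9  9  9  9  9  9  9  9  8  8

8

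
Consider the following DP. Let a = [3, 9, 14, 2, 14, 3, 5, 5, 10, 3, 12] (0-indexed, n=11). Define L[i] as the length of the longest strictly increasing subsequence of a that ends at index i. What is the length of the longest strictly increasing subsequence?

5

   i    0    1    2    3    4    5    6    7    8    9   10
a[i]    3    9   14    2   14    3    5    5   10    3   12
L[i]    1    2    3    1    3    2    3    3    4    2    5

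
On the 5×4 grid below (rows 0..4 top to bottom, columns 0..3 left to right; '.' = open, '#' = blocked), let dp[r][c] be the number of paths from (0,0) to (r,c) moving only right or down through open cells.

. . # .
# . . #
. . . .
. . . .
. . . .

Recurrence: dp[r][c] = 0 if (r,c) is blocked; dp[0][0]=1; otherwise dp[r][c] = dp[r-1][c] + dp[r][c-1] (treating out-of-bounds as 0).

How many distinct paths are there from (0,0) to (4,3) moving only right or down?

r\c   0   1   2   3
  0   1   1   0   0
  1   0   1   1   0
  2   0   1   2   2
  3   0   1   3   5
  4   0   1   4   9

9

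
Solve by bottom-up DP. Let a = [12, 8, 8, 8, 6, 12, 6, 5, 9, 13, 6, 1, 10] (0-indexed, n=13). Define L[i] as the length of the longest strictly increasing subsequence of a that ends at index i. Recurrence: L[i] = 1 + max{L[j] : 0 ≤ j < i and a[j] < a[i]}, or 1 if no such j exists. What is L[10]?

2

   i    0    1    2    3    4    5    6    7    8    9   10   11   12
a[i]   12    8    8    8    6   12    6    5    9   13    6    1   10
L[i]    1    1    1    1    1    2    1    1    2    3    2    1    3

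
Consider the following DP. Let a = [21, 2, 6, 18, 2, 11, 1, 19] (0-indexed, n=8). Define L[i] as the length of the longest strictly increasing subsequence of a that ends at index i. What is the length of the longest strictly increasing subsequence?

   i    0    1    2    3    4    5    6    7
a[i]   21    2    6   18    2   11    1   19
L[i]    1    1    2    3    1    3    1    4

4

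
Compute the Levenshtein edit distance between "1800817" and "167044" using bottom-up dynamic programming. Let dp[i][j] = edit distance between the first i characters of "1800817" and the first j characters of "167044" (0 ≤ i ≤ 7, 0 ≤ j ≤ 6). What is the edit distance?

5

   ''  1  6  7  0  4  4
''  0  1  2  3  4  5  6
 1  1  0  1  2  3  4  5
 8  2  1  1  2  3  4  5
 0  3  2  2  2  2  3  4
 0  4  3  3  3  2  3  4
 8  5  4  4  4  3  3  4
 1  6  5  5  5  4  4  4
 7  7  6  6  5  5  5  5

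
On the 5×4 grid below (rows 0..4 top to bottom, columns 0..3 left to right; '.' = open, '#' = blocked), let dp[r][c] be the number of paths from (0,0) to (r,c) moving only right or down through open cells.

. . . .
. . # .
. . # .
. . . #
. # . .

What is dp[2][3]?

1

r\c   0   1   2   3
  0   1   1   1   1
  1   1   2   0   1
  2   1   3   0   1
  3   1   4   4   0
  4   1   0   4   4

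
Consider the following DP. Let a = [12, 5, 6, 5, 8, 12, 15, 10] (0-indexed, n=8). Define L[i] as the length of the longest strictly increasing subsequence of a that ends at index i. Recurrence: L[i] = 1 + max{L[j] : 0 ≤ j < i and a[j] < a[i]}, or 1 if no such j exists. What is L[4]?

3

   i    0    1    2    3    4    5    6    7
a[i]   12    5    6    5    8   12   15   10
L[i]    1    1    2    1    3    4    5    4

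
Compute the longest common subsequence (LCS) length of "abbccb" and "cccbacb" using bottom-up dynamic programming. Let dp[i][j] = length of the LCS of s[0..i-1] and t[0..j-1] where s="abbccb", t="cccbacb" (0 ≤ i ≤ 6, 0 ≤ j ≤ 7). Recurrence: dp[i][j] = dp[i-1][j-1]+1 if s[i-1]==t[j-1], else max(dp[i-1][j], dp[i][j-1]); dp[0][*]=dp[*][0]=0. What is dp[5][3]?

   ''  c  c  c  b  a  c  b
''  0  0  0  0  0  0  0  0
 a  0  0  0  0  0  1  1  1
 b  0  0  0  0  1  1  1  2
 b  0  0  0  0  1  1  1  2
 c  0  1  1  1  1  1  2  2
 c  0  1  2  2  2  2  2  2
 b  0  1  2  2  3  3  3  3

2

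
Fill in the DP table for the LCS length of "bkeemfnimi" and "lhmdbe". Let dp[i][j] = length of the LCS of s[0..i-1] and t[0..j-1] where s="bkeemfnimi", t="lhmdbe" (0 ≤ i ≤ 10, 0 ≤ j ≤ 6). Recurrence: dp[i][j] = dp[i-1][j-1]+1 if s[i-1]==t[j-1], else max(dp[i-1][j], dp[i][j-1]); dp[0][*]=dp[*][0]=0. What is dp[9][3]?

   ''  l  h  m  d  b  e
''  0  0  0  0  0  0  0
 b  0  0  0  0  0  1  1
 k  0  0  0  0  0  1  1
 e  0  0  0  0  0  1  2
 e  0  0  0  0  0  1  2
 m  0  0  0  1  1  1  2
 f  0  0  0  1  1  1  2
 n  0  0  0  1  1  1  2
 i  0  0  0  1  1  1  2
 m  0  0  0  1  1  1  2
 i  0  0  0  1  1  1  2

1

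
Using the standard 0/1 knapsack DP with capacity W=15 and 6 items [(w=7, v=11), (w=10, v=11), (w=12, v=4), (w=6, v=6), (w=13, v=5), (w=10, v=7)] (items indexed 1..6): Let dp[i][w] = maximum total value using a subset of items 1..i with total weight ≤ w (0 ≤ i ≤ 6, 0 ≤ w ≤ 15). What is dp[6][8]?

i\w   0   1   2   3   4   5   6   7   8   9  10  11  12  13  14  15
  0   0   0   0   0   0   0   0   0   0   0   0   0   0   0   0   0
  1   0   0   0   0   0   0   0  11  11  11  11  11  11  11  11  11
  2   0   0   0   0   0   0   0  11  11  11  11  11  11  11  11  11
  3   0   0   0   0   0   0   0  11  11  11  11  11  11  11  11  11
  4   0   0   0   0   0   0   6  11  11  11  11  11  11  17  17  17
  5   0   0   0   0   0   0   6  11  11  11  11  11  11  17  17  17
  6   0   0   0   0   0   0   6  11  11  11  11  11  11  17  17  17

11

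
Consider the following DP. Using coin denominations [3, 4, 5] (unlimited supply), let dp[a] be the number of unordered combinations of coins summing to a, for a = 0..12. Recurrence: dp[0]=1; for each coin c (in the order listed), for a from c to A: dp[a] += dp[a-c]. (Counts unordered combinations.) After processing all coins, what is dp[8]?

2

after  coin     0     1     2     3     4     5     6     7     8     9    10    11    12
          3     1     0     0     1     0     0     1     0     0     1     0     0     1
          4     1     0     0     1     1     0     1     1     1     1     1     1     2
          5     1     0     0     1     1     1     1     1     2     2     2     2     3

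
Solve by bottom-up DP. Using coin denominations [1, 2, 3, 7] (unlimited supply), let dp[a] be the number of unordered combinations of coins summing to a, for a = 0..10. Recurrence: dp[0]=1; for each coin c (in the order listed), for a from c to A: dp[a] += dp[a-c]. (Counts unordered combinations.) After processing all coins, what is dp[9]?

after  coin     0     1     2     3     4     5     6     7     8     9    10
          1     1     1     1     1     1     1     1     1     1     1     1
          2     1     1     2     2     3     3     4     4     5     5     6
          3     1     1     2     3     4     5     7     8    10    12    14
          7     1     1     2     3     4     5     7     9    11    14    17

14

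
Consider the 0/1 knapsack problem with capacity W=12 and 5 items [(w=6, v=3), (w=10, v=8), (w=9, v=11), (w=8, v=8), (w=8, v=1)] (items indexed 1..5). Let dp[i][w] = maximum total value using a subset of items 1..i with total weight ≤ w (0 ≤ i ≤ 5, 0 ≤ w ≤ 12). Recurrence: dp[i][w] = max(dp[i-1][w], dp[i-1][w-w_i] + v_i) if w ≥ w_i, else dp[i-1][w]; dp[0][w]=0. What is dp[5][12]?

i\w   0   1   2   3   4   5   6   7   8   9  10  11  12
  0   0   0   0   0   0   0   0   0   0   0   0   0   0
  1   0   0   0   0   0   0   3   3   3   3   3   3   3
  2   0   0   0   0   0   0   3   3   3   3   8   8   8
  3   0   0   0   0   0   0   3   3   3  11  11  11  11
  4   0   0   0   0   0   0   3   3   8  11  11  11  11
  5   0   0   0   0   0   0   3   3   8  11  11  11  11

11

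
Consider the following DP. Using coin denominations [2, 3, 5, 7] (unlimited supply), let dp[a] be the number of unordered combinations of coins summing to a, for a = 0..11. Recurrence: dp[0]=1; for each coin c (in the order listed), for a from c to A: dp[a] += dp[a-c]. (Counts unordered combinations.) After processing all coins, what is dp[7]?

after  coin     0     1     2     3     4     5     6     7     8     9    10    11
          2     1     0     1     0     1     0     1     0     1     0     1     0
          3     1     0     1     1     1     1     2     1     2     2     2     2
          5     1     0     1     1     1     2     2     2     3     3     4     4
          7     1     0     1     1     1     2     2     3     3     4     5     5

3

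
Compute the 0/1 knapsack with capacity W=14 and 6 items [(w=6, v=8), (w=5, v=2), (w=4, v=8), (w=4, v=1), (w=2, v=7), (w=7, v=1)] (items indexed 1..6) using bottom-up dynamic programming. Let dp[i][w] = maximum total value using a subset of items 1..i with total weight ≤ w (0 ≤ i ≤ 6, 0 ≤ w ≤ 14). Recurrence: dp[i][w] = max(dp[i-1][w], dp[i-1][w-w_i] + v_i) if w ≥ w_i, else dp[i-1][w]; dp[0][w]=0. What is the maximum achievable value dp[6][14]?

i\w   0   1   2   3   4   5   6   7   8   9  10  11  12  13  14
  0   0   0   0   0   0   0   0   0   0   0   0   0   0   0   0
  1   0   0   0   0   0   0   8   8   8   8   8   8   8   8   8
  2   0   0   0   0   0   2   8   8   8   8   8  10  10  10  10
  3   0   0   0   0   8   8   8   8   8  10  16  16  16  16  16
  4   0   0   0   0   8   8   8   8   9  10  16  16  16  16  17
  5   0   0   7   7   8   8  15  15  15  15  16  17  23  23  23
  6   0   0   7   7   8   8  15  15  15  15  16  17  23  23  23

23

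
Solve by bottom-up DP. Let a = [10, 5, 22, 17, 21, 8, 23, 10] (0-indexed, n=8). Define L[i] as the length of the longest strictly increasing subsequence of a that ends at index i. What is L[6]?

4

   i    0    1    2    3    4    5    6    7
a[i]   10    5   22   17   21    8   23   10
L[i]    1    1    2    2    3    2    4    3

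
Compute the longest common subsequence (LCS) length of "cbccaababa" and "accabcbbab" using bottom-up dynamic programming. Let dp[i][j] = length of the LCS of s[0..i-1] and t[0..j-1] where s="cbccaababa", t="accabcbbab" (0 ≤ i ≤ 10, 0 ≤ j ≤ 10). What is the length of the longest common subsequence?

6

   ''  a  c  c  a  b  c  b  b  a  b
''  0  0  0  0  0  0  0  0  0  0  0
 c  0  0  1  1  1  1  1  1  1  1  1
 b  0  0  1  1  1  2  2  2  2  2  2
 c  0  0  1  2  2  2  3  3  3  3  3
 c  0  0  1  2  2  2  3  3  3  3  3
 a  0  1  1  2  3  3  3  3  3  4  4
 a  0  1  1  2  3  3  3  3  3  4  4
 b  0  1  1  2  3  4  4  4  4  4  5
 a  0  1  1  2  3  4  4  4  4  5  5
 b  0  1  1  2  3  4  4  5  5  5  6
 a  0  1  1  2  3  4  4  5  5  6  6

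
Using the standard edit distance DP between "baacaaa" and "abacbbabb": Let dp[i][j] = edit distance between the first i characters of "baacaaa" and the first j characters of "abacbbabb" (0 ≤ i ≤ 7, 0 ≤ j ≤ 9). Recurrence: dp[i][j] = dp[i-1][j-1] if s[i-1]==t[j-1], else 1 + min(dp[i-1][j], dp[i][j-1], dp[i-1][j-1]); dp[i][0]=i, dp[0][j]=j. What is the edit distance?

   ''  a  b  a  c  b  b  a  b  b
''  0  1  2  3  4  5  6  7  8  9
 b  1  1  1  2  3  4  5  6  7  8
 a  2  1  2  1  2  3  4  5  6  7
 a  3  2  2  2  2  3  4  4  5  6
 c  4  3  3  3  2  3  4  5  5  6
 a  5  4  4  3  3  3  4  4  5  6
 a  6  5  5  4  4  4  4  4  5  6
 a  7  6  6  5  5  5  5  4  5  6

6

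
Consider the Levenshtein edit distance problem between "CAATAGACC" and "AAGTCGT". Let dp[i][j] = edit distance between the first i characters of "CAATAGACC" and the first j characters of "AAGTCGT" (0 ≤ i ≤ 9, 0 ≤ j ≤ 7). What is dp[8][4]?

5

   ''  A  A  G  T  C  G  T
''  0  1  2  3  4  5  6  7
 C  1  1  2  3  4  4  5  6
 A  2  1  1  2  3  4  5  6
 A  3  2  1  2  3  4  5  6
 T  4  3  2  2  2  3  4  5
 A  5  4  3  3  3  3  4  5
 G  6  5  4  3  4  4  3  4
 A  7  6  5  4  4  5  4  4
 C  8  7  6  5  5  4  5  5
 C  9  8  7  6  6  5  5  6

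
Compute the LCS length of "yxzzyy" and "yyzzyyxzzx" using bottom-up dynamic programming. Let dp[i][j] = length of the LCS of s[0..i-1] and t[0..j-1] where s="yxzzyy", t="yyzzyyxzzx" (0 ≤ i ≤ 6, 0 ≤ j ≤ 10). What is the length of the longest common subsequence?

5

   ''  y  y  z  z  y  y  x  z  z  x
''  0  0  0  0  0  0  0  0  0  0  0
 y  0  1  1  1  1  1  1  1  1  1  1
 x  0  1  1  1  1  1  1  2  2  2  2
 z  0  1  1  2  2  2  2  2  3  3  3
 z  0  1  1  2  3  3  3  3  3  4  4
 y  0  1  2  2  3  4  4  4  4  4  4
 y  0  1  2  2  3  4  5  5  5  5  5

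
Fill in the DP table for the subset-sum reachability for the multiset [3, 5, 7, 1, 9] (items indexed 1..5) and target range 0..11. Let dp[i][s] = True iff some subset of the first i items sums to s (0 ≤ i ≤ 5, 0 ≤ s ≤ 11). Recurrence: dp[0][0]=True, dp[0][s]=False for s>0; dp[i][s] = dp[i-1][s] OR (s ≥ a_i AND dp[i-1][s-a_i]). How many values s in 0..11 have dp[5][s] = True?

11

i\s   0   1   2   3   4   5   6   7   8   9  10  11
  0   T   F   F   F   F   F   F   F   F   F   F   F
  1   T   F   F   T   F   F   F   F   F   F   F   F
  2   T   F   F   T   F   T   F   F   T   F   F   F
  3   T   F   F   T   F   T   F   T   T   F   T   F
  4   T   T   F   T   T   T   T   T   T   T   T   T
  5   T   T   F   T   T   T   T   T   T   T   T   T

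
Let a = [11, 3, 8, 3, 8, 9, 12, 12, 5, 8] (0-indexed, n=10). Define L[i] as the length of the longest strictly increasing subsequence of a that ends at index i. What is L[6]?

   i    0    1    2    3    4    5    6    7    8    9
a[i]   11    3    8    3    8    9   12   12    5    8
L[i]    1    1    2    1    2    3    4    4    2    3

4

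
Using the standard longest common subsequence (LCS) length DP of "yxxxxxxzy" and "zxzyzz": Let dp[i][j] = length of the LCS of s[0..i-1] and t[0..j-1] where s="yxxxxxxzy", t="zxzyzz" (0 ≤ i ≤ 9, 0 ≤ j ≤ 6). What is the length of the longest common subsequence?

3

   ''  z  x  z  y  z  z
''  0  0  0  0  0  0  0
 y  0  0  0  0  1  1  1
 x  0  0  1  1  1  1  1
 x  0  0  1  1  1  1  1
 x  0  0  1  1  1  1  1
 x  0  0  1  1  1  1  1
 x  0  0  1  1  1  1  1
 x  0  0  1  1  1  1  1
 z  0  1  1  2  2  2  2
 y  0  1  1  2  3  3  3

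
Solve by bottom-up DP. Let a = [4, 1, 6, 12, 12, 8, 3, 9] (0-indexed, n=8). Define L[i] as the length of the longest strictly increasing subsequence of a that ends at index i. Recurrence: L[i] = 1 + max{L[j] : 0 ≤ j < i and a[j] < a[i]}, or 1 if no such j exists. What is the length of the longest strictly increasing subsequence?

4

   i    0    1    2    3    4    5    6    7
a[i]    4    1    6   12   12    8    3    9
L[i]    1    1    2    3    3    3    2    4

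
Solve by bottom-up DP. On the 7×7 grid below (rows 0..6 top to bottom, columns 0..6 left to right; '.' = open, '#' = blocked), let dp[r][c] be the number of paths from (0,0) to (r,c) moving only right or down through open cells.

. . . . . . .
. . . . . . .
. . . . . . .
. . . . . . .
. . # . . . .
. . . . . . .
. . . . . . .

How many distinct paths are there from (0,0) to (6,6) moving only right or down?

r\c   0   1   2   3   4   5   6
  0   1   1   1   1   1   1   1
  1   1   2   3   4   5   6   7
  2   1   3   6  10  15  21  28
  3   1   4  10  20  35  56  84
  4   1   5   0  20  55 111 195
  5   1   6   6  26  81 192 387
  6   1   7  13  39 120 312 699

699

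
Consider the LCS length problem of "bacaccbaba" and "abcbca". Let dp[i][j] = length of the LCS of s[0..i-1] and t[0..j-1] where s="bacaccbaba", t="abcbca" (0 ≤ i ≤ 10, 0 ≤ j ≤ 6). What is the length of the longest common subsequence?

4

   ''  a  b  c  b  c  a
''  0  0  0  0  0  0  0
 b  0  0  1  1  1  1  1
 a  0  1  1  1  1  1  2
 c  0  1  1  2  2  2  2
 a  0  1  1  2  2  2  3
 c  0  1  1  2  2  3  3
 c  0  1  1  2  2  3  3
 b  0  1  2  2  3  3  3
 a  0  1  2  2  3  3  4
 b  0  1  2  2  3  3  4
 a  0  1  2  2  3  3  4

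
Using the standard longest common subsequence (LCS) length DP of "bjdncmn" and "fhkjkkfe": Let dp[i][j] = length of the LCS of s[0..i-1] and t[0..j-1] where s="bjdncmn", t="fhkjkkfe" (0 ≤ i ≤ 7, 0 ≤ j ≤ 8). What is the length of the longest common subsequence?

1

   ''  f  h  k  j  k  k  f  e
''  0  0  0  0  0  0  0  0  0
 b  0  0  0  0  0  0  0  0  0
 j  0  0  0  0  1  1  1  1  1
 d  0  0  0  0  1  1  1  1  1
 n  0  0  0  0  1  1  1  1  1
 c  0  0  0  0  1  1  1  1  1
 m  0  0  0  0  1  1  1  1  1
 n  0  0  0  0  1  1  1  1  1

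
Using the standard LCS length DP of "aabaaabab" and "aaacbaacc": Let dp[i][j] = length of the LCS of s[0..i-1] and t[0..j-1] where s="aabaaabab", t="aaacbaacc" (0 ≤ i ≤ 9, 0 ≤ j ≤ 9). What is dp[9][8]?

5

   ''  a  a  a  c  b  a  a  c  c
''  0  0  0  0  0  0  0  0  0  0
 a  0  1  1  1  1  1  1  1  1  1
 a  0  1  2  2  2  2  2  2  2  2
 b  0  1  2  2  2  3  3  3  3  3
 a  0  1  2  3  3  3  4  4  4  4
 a  0  1  2  3  3  3  4  5  5  5
 a  0  1  2  3  3  3  4  5  5  5
 b  0  1  2  3  3  4  4  5  5  5
 a  0  1  2  3  3  4  5  5  5  5
 b  0  1  2  3  3  4  5  5  5  5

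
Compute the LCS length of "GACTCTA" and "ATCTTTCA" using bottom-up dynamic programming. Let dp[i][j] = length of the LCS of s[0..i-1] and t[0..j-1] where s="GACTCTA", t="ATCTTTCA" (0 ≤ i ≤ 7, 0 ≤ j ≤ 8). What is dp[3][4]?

2

   ''  A  T  C  T  T  T  C  A
''  0  0  0  0  0  0  0  0  0
 G  0  0  0  0  0  0  0  0  0
 A  0  1  1  1  1  1  1  1  1
 C  0  1  1  2  2  2  2  2  2
 T  0  1  2  2  3  3  3  3  3
 C  0  1  2  3  3  3  3  4  4
 T  0  1  2  3  4  4  4  4  4
 A  0  1  2  3  4  4  4  4  5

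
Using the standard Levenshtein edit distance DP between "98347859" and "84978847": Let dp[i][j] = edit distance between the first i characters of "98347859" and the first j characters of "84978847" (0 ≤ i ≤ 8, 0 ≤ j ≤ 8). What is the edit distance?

6

   ''  8  4  9  7  8  8  4  7
''  0  1  2  3  4  5  6  7  8
 9  1  1  2  2  3  4  5  6  7
 8  2  1  2  3  3  3  4  5  6
 3  3  2  2  3  4  4  4  5  6
 4  4  3  2  3  4  5  5  4  5
 7  5  4  3  3  3  4  5  5  4
 8  6  5  4  4  4  3  4  5  5
 5  7  6  5  5  5  4  4  5  6
 9  8  7  6  5  6  5  5  5  6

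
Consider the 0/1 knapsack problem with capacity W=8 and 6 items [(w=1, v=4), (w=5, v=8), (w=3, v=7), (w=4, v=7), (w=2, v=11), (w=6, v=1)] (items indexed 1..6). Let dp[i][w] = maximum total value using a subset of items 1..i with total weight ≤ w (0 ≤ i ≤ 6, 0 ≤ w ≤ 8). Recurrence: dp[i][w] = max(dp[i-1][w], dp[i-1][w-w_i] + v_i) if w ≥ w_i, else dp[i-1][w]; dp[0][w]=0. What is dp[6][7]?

i\w   0   1   2   3   4   5   6   7   8
  0   0   0   0   0   0   0   0   0   0
  1   0   4   4   4   4   4   4   4   4
  2   0   4   4   4   4   8  12  12  12
  3   0   4   4   7  11  11  12  12  15
  4   0   4   4   7  11  11  12  14  18
  5   0   4  11  15  15  18  22  22  23
  6   0   4  11  15  15  18  22  22  23

22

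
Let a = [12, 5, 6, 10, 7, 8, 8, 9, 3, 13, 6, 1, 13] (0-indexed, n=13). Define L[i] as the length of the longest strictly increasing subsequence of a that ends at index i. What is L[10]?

2

   i    0    1    2    3    4    5    6    7    8    9   10   11   12
a[i]   12    5    6   10    7    8    8    9    3   13    6    1   13
L[i]    1    1    2    3    3    4    4    5    1    6    2    1    6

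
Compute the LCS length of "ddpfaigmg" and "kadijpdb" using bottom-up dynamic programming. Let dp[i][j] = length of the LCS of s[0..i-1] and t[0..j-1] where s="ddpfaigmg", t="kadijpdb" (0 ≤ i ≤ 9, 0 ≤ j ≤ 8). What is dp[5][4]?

   ''  k  a  d  i  j  p  d  b
''  0  0  0  0  0  0  0  0  0
 d  0  0  0  1  1  1  1  1  1
 d  0  0  0  1  1  1  1  2  2
 p  0  0  0  1  1  1  2  2  2
 f  0  0  0  1  1  1  2  2  2
 a  0  0  1  1  1  1  2  2  2
 i  0  0  1  1  2  2  2  2  2
 g  0  0  1  1  2  2  2  2  2
 m  0  0  1  1  2  2  2  2  2
 g  0  0  1  1  2  2  2  2  2

1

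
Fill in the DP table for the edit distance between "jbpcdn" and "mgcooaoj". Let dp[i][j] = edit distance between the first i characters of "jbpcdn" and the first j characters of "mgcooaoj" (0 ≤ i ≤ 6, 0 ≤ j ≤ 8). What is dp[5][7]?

7

   ''  m  g  c  o  o  a  o  j
''  0  1  2  3  4  5  6  7  8
 j  1  1  2  3  4  5  6  7  7
 b  2  2  2  3  4  5  6  7  8
 p  3  3  3  3  4  5  6  7  8
 c  4  4  4  3  4  5  6  7  8
 d  5  5  5  4  4  5  6  7  8
 n  6  6  6  5  5  5  6  7  8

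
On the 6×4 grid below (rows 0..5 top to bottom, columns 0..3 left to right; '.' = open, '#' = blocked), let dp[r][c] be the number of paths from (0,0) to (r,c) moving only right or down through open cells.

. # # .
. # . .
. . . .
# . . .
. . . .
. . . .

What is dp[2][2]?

1

r\c   0   1   2   3
  0   1   0   0   0
  1   1   0   0   0
  2   1   1   1   1
  3   0   1   2   3
  4   0   1   3   6
  5   0   1   4  10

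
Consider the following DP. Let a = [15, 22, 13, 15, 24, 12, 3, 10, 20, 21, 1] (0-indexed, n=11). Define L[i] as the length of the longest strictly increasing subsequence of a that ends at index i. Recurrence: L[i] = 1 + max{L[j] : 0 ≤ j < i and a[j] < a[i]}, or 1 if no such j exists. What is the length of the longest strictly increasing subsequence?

4

   i    0    1    2    3    4    5    6    7    8    9   10
a[i]   15   22   13   15   24   12    3   10   20   21    1
L[i]    1    2    1    2    3    1    1    2    3    4    1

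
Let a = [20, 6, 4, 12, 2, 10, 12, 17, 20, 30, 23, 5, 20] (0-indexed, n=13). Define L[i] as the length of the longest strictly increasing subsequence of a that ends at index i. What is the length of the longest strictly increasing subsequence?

6

   i    0    1    2    3    4    5    6    7    8    9   10   11   12
a[i]   20    6    4   12    2   10   12   17   20   30   23    5   20
L[i]    1    1    1    2    1    2    3    4    5    6    6    2    5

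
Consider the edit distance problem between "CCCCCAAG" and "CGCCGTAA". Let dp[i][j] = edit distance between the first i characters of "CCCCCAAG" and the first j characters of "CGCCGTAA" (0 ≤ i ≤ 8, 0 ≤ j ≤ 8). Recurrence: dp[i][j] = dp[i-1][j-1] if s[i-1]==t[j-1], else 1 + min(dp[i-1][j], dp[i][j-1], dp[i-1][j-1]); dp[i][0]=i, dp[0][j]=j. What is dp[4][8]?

5

   ''  C  G  C  C  G  T  A  A
''  0  1  2  3  4  5  6  7  8
 C  1  0  1  2  3  4  5  6  7
 C  2  1  1  1  2  3  4  5  6
 C  3  2  2  1  1  2  3  4  5
 C  4  3  3  2  1  2  3  4  5
 C  5  4  4  3  2  2  3  4  5
 A  6  5  5  4  3  3  3  3  4
 A  7  6  6  5  4  4  4  3  3
 G  8  7  6  6  5  4  5  4  4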